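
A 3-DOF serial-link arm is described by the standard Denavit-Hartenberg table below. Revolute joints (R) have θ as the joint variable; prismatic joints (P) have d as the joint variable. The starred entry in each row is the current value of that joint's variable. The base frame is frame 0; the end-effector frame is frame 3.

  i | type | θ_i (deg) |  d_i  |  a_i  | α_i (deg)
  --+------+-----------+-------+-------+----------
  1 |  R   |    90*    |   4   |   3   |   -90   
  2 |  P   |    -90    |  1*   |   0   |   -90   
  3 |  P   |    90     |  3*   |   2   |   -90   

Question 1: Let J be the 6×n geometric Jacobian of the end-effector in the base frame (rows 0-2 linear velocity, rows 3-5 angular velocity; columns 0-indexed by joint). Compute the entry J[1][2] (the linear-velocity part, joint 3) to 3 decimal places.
prismatic axis z_2 = (-0.0000,1.0000,-0.0000)
J_v[:, 2] = z_2; J_ω[:, 2] = (0,0,0)
entry J[1][2] = 1.0000

1.000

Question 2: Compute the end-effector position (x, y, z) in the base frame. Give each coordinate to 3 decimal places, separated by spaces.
1.000 6.000 4.000

after link 1: o_1 = (0.0000, 3.0000, 4.0000)
after link 2: o_2 = (-1.0000, 3.0000, 4.0000)
after link 3: o_3 = (1.0000, 6.0000, 4.0000)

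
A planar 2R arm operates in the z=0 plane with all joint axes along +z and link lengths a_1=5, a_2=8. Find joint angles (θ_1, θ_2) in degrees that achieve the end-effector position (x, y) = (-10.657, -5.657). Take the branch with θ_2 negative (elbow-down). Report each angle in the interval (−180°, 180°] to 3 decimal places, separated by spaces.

cos θ_2 = (145.5733−5²−8²)/(2·5·8) = 0.7072; θ_2 = -44.9952° (elbow-down)
β = atan2(-5.6570,-10.6570) = -152.0395°; ψ = atan2(-5.6564,10.6573) = -27.9571°
θ_1 = β − ψ = -124.0824°

-124.082 -44.995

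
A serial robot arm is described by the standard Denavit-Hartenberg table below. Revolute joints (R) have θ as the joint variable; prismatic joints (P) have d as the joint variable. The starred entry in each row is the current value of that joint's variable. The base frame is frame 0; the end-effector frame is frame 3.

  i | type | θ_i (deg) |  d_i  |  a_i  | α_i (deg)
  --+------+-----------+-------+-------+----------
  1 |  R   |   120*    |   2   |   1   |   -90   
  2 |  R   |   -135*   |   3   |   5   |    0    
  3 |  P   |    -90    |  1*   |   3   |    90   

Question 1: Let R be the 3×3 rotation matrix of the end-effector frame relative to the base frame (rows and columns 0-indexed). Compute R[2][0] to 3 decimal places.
-0.707

End-effector x-axis (col 0 of R) = (0.3536,-0.6124,-0.7071)
R[2][0] = -0.7071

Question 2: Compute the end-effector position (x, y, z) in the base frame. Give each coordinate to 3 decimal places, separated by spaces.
after link 1: o_1 = (-0.5000, 0.8660, 2.0000)
after link 2: o_2 = (-1.3303, -3.6958, 5.5355)
after link 3: o_3 = (-1.1357, -6.0330, 3.4142)

-1.136 -6.033 3.414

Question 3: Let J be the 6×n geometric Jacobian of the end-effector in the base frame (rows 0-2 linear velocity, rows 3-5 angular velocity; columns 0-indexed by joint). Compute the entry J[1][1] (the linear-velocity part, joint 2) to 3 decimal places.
axis z_1 = (-0.8660,-0.5000,0.0000); lever o_n−o_1 = (-0.6357,-6.8990,1.4142)
cross product → J_v[:, 1] = (-0.7071,1.2247,5.6569)
J_ω[:, 1] = z_1
entry J[1][1] = 1.2247

1.225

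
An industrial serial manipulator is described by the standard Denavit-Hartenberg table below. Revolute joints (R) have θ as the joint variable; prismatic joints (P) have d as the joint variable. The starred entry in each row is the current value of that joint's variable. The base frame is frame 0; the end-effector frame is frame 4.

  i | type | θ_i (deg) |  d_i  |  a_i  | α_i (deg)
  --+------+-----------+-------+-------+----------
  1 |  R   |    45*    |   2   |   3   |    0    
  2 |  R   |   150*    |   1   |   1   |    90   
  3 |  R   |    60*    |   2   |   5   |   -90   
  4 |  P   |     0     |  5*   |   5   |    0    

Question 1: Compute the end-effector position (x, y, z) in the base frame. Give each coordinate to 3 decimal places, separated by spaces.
-0.009 3.621 14.160

after link 1: o_1 = (2.1213, 2.1213, 2.0000)
after link 2: o_2 = (1.1554, 1.8625, 3.0000)
after link 3: o_3 = (-1.7771, 3.1473, 7.3301)
after link 4: o_4 = (-0.0093, 3.6210, 14.1603)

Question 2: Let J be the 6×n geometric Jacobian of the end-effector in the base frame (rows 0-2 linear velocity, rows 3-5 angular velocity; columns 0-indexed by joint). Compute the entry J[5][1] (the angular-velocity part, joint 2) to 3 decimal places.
axis z_1 = (0.0000,0.0000,1.0000); lever o_n−o_1 = (-2.1306,1.4997,12.1603)
cross product → J_v[:, 1] = (-1.4997,-2.1306,0.0000)
J_ω[:, 1] = z_1
entry J[5][1] = 1.0000

1.000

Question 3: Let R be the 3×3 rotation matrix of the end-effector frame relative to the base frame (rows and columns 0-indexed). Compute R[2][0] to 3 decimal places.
End-effector x-axis (col 0 of R) = (-0.4830,-0.1294,0.8660)
R[2][0] = 0.8660

0.866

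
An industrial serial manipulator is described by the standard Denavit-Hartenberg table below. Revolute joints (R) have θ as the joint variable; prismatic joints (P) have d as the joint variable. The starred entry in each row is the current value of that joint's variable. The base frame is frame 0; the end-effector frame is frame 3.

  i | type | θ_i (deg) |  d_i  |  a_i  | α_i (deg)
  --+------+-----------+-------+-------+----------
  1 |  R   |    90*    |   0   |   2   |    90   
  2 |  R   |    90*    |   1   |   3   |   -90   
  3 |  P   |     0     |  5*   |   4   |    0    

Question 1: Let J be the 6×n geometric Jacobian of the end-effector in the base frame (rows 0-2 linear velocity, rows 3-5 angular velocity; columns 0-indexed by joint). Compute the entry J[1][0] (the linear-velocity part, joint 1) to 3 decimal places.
1.000

axis z_0 = ẑ; lever o_n−o_0 = (1.0000,-3.0000,7.0000)
cross product → J_v[:, 0] = (3.0000,1.0000,-0.0000)
J_ω[:, 0] = z_0
entry J[1][0] = 1.0000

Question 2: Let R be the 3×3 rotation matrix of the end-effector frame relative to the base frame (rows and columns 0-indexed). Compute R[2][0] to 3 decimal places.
1.000

End-effector x-axis (col 0 of R) = (-0.0000,0.0000,1.0000)
R[2][0] = 1.0000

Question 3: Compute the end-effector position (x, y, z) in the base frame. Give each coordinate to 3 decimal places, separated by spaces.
1.000 -3.000 7.000

after link 1: o_1 = (0.0000, 2.0000, 0.0000)
after link 2: o_2 = (1.0000, 2.0000, 3.0000)
after link 3: o_3 = (1.0000, -3.0000, 7.0000)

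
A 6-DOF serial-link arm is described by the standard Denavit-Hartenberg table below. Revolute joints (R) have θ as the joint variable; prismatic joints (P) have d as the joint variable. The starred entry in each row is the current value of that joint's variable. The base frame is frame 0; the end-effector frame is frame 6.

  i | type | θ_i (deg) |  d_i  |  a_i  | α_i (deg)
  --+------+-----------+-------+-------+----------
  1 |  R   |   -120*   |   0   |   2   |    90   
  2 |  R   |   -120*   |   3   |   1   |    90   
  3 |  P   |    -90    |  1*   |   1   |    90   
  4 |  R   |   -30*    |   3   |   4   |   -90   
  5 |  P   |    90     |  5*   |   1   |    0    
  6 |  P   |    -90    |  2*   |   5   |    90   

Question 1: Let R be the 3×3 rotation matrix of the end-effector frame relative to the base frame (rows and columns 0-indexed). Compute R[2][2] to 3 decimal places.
0.866

End-effector z-axis (col 2 of R) = (-0.2500,-0.4330,0.8660)
R[2][2] = 0.8660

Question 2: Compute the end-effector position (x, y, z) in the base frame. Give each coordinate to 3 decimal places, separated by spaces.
7.908 -4.891 2.147

after link 1: o_1 = (-1.0000, -1.7321, 0.0000)
after link 2: o_2 = (-3.3481, 0.2010, -0.8660)
after link 3: o_3 = (-2.0490, 0.4510, -0.3660)
after link 4: o_4 = (-0.6651, -4.0801, 1.2321)
after link 5: o_5 = (3.6250, -1.6495, 2.5311)
after link 6: o_6 = (7.9085, -4.8905, 2.1471)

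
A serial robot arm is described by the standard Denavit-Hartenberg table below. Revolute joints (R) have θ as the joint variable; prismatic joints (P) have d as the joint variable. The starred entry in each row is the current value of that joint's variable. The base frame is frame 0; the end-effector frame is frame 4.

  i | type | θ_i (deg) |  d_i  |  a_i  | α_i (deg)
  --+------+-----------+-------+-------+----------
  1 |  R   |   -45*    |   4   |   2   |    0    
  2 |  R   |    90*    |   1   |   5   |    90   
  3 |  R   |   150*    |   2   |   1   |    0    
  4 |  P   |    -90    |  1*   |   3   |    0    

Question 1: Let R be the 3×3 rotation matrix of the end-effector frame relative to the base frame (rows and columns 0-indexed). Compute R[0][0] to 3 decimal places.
0.354

End-effector x-axis (col 0 of R) = (0.3536,0.3536,0.8660)
R[0][0] = 0.3536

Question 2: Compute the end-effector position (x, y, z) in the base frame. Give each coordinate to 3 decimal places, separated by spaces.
7.519 0.448 8.098

after link 1: o_1 = (1.4142, -1.4142, 4.0000)
after link 2: o_2 = (4.9497, 2.1213, 5.0000)
after link 3: o_3 = (5.7516, 0.0947, 5.5000)
after link 4: o_4 = (7.5194, 0.4483, 8.0981)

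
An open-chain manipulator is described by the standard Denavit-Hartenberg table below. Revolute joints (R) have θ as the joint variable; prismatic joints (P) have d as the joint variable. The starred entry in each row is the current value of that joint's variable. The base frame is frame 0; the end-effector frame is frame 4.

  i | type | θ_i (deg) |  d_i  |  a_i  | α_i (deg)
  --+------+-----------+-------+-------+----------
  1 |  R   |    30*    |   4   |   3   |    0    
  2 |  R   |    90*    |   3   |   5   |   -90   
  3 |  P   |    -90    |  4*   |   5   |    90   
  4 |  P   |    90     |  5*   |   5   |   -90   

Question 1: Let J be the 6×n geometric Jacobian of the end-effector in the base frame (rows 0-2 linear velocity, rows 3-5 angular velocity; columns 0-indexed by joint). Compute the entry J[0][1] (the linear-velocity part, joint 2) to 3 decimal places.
axis z_1 = (0.0000,0.0000,1.0000); lever o_n−o_1 = (-7.7942,-4.5000,8.0000)
cross product → J_v[:, 1] = (4.5000,-7.7942,0.0000)
J_ω[:, 1] = z_1
entry J[0][1] = 4.5000

4.500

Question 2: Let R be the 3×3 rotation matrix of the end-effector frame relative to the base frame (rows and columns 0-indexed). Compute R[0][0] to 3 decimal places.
-0.866

End-effector x-axis (col 0 of R) = (-0.8660,-0.5000,0.0000)
R[0][0] = -0.8660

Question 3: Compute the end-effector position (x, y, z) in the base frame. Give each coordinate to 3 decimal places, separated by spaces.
-5.196 -3.000 12.000

after link 1: o_1 = (2.5981, 1.5000, 4.0000)
after link 2: o_2 = (0.0981, 5.8301, 7.0000)
after link 3: o_3 = (-3.3660, 3.8301, 12.0000)
after link 4: o_4 = (-5.1962, -3.0000, 12.0000)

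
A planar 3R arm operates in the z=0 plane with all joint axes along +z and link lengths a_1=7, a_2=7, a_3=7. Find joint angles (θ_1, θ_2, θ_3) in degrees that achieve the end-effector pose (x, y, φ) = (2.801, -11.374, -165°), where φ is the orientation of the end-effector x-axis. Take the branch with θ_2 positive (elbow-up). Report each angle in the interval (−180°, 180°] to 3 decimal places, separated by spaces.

wrist centre = target − a_3·(cos φ, sin φ) = (9.5625, -9.5623)
cos θ_2 = (182.8780−7²−7²)/(2·7·7) = 0.8661; θ_2 = 29.9912° (elbow-up)
β = atan2(-9.5623,9.5625) = -44.9994°; ψ = atan2(3.4991,13.0627) = 14.9956°
θ_1 = β − ψ = -59.9950°
θ_3 = φ − θ_1 − θ_2 = -134.9963° (wrapped to (-180°,180°])

-59.995 29.991 -134.996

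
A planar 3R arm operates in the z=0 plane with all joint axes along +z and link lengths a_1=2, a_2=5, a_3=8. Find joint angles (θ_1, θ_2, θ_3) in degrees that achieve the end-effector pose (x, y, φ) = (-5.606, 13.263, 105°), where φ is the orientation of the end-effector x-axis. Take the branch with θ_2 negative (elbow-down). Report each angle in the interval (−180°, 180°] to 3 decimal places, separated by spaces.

155.132 -45.000 -5.132

wrist centre = target − a_3·(cos φ, sin φ) = (-3.5354, 5.5356)
cos θ_2 = (43.1422−2²−5²)/(2·2·5) = 0.7071; θ_2 = -44.9998° (elbow-down)
β = atan2(5.5356,-3.5354) = 122.5654°; ψ = atan2(-3.5355,5.5355) = -32.5661°
θ_1 = β − ψ = 155.1315°
θ_3 = φ − θ_1 − θ_2 = -5.1317° (wrapped to (-180°,180°])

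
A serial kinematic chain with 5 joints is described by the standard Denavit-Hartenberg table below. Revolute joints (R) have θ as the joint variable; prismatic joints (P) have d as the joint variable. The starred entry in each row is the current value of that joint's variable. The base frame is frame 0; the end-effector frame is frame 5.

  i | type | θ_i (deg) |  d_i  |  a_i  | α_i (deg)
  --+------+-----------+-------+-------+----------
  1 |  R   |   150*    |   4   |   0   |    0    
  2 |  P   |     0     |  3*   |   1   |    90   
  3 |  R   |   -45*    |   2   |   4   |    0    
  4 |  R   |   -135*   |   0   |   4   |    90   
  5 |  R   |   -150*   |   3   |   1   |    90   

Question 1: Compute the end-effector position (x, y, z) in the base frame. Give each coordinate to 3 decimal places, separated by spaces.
after link 1: o_1 = (0.0000, 0.0000, 4.0000)
after link 2: o_2 = (-0.8660, 0.5000, 7.0000)
after link 3: o_3 = (-2.3155, 3.6463, 4.1716)
after link 4: o_4 = (1.1486, 1.6463, 4.1716)
after link 5: o_5 = (0.1486, 1.6463, 7.1716)

0.149 1.646 7.172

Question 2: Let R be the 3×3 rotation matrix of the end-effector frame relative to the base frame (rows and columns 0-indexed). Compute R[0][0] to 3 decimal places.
-1.000

End-effector x-axis (col 0 of R) = (-1.0000,-0.0000,0.0000)
R[0][0] = -1.0000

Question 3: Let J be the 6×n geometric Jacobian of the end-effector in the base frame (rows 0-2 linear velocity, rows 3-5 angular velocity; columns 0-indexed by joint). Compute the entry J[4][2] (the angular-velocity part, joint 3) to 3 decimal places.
axis z_2 = (0.5000,0.8660,0.0000); lever o_n−o_2 = (1.0146,1.1463,0.1716)
cross product → J_v[:, 2] = (0.1486,-0.0858,-0.3055)
J_ω[:, 2] = z_2
entry J[4][2] = 0.8660

0.866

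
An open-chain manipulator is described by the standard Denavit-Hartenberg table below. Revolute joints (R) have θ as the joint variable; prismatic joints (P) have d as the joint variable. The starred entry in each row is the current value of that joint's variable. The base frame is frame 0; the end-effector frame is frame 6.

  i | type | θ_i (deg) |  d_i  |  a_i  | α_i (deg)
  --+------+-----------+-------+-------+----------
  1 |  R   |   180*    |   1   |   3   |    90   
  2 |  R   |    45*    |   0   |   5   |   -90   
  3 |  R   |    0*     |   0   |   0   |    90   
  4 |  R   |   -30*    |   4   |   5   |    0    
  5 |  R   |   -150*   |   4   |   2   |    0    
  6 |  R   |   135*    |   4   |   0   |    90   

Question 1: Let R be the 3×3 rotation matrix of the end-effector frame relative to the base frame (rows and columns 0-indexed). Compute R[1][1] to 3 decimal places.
End-effector y-axis (col 1 of R) = (0.0000,1.0000,0.0000)
R[1][1] = 1.0000

1.000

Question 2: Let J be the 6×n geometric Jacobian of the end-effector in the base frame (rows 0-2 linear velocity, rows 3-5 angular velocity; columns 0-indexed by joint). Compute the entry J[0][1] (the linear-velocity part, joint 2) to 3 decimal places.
axis z_1 = (0.0000,1.0000,0.0000); lever o_n−o_1 = (-6.9509,12.0000,3.4154)
cross product → J_v[:, 1] = (3.4154,-0.0000,6.9509)
J_ω[:, 1] = z_1
entry J[0][1] = 3.4154

3.415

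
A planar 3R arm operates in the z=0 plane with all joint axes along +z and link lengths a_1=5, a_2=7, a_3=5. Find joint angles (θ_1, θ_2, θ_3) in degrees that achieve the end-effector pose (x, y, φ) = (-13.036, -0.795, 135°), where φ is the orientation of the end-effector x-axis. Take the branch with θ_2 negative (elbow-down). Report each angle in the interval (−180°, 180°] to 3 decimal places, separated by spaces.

-120.006 -59.988 -45.006

wrist centre = target − a_3·(cos φ, sin φ) = (-9.5005, -4.3305)
cos θ_2 = (109.0124−5²−7²)/(2·5·7) = 0.5002; θ_2 = -59.9883° (elbow-down)
β = atan2(-4.3305,-9.5005) = -155.4954°; ψ = atan2(-6.0615,8.5012) = -35.4892°
θ_1 = β − ψ = -120.0062°
θ_3 = φ − θ_1 − θ_2 = -45.0055° (wrapped to (-180°,180°])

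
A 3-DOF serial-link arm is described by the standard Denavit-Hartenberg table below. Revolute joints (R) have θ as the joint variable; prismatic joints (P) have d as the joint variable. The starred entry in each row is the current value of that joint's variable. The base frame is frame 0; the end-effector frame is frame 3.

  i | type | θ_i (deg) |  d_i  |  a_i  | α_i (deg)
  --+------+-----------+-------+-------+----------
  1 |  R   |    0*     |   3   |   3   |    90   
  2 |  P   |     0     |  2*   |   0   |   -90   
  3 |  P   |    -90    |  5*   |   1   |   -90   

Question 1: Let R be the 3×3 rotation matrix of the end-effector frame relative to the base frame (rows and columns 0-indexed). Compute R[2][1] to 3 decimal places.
-1.000

End-effector y-axis (col 1 of R) = (0.0000,0.0000,-1.0000)
R[2][1] = -1.0000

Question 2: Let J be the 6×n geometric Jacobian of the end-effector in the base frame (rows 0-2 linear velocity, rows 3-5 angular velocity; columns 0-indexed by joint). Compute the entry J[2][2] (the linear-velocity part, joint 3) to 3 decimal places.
prismatic axis z_2 = (0.0000,0.0000,1.0000)
J_v[:, 2] = z_2; J_ω[:, 2] = (0,0,0)
entry J[2][2] = 1.0000

1.000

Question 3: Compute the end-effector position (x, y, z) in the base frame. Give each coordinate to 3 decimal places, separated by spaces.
3.000 -3.000 8.000

after link 1: o_1 = (3.0000, 0.0000, 3.0000)
after link 2: o_2 = (3.0000, -2.0000, 3.0000)
after link 3: o_3 = (3.0000, -3.0000, 8.0000)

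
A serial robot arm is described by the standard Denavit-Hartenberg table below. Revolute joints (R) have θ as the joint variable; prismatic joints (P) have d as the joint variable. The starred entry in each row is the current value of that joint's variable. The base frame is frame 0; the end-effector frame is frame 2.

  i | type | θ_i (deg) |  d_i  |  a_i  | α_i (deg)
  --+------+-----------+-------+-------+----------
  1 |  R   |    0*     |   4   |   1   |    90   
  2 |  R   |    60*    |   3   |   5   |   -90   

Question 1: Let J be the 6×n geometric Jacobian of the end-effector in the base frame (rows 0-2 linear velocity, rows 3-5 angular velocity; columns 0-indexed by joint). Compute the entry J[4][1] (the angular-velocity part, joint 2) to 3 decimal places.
axis z_1 = (0.0000,-1.0000,0.0000); lever o_n−o_1 = (2.5000,-3.0000,4.3301)
cross product → J_v[:, 1] = (-4.3301,0.0000,2.5000)
J_ω[:, 1] = z_1
entry J[4][1] = -1.0000

-1.000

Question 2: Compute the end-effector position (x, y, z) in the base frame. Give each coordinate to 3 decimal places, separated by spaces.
3.500 -3.000 8.330

after link 1: o_1 = (1.0000, 0.0000, 4.0000)
after link 2: o_2 = (3.5000, -3.0000, 8.3301)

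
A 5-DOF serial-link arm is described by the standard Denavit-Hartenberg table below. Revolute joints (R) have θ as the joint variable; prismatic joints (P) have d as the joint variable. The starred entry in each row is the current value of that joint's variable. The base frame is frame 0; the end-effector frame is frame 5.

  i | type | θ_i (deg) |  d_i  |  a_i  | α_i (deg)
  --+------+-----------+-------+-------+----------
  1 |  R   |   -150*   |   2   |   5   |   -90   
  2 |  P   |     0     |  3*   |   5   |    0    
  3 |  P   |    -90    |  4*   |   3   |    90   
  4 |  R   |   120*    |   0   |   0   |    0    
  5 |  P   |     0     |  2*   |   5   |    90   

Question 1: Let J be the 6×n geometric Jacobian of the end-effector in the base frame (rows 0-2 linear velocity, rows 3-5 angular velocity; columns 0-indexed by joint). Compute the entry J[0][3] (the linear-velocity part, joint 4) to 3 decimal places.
axis z_3 = (0.8660,0.5000,0.0000); lever o_n−o_3 = (3.8971,-2.7500,-2.5000)
cross product → J_v[:, 3] = (-1.2500,2.1651,-4.3301)
J_ω[:, 3] = z_3
entry J[0][3] = -1.2500

-1.250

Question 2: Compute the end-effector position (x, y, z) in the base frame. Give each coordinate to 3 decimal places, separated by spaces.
-1.263 -13.812 2.500

after link 1: o_1 = (-4.3301, -2.5000, 2.0000)
after link 2: o_2 = (-7.1603, -7.5981, 2.0000)
after link 3: o_3 = (-5.1603, -11.0622, 5.0000)
after link 4: o_4 = (-5.1603, -11.0622, 5.0000)
after link 5: o_5 = (-1.2631, -13.8122, 2.5000)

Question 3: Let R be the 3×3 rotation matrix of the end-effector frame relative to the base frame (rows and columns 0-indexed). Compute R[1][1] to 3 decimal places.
0.500

End-effector y-axis (col 1 of R) = (0.8660,0.5000,0.0000)
R[1][1] = 0.5000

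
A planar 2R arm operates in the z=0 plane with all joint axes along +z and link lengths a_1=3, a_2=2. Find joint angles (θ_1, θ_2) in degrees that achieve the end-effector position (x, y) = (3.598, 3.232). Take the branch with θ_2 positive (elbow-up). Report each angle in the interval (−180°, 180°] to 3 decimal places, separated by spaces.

cos θ_2 = (23.3914−3²−2²)/(2·3·2) = 0.8660; θ_2 = 30.0084° (elbow-up)
β = atan2(3.2320,3.5980) = 41.9326°; ψ = atan2(1.0003,4.7319) = 11.9358°
θ_1 = β − ψ = 29.9969°

29.997 30.008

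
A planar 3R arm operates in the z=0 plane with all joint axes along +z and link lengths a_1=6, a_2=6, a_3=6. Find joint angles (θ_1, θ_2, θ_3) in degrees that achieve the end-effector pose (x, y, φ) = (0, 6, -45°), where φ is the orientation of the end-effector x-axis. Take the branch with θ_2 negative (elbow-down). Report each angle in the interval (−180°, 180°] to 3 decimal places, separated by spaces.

135.000 -45.000 -135.000

wrist centre = target − a_3·(cos φ, sin φ) = (-4.2426, 10.2426)
cos θ_2 = (122.9117−6²−6²)/(2·6·6) = 0.7071; θ_2 = -45.0000° (elbow-down)
β = atan2(10.2426,-4.2426) = 112.5000°; ψ = atan2(-4.2426,10.2426) = -22.5000°
θ_1 = β − ψ = 135.0000°
θ_3 = φ − θ_1 − θ_2 = -135.0000° (wrapped to (-180°,180°])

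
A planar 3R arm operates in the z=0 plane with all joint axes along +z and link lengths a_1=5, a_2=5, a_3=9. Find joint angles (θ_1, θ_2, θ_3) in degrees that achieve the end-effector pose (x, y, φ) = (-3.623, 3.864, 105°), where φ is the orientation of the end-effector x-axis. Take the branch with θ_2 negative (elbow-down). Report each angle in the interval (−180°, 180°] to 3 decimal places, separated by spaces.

wrist centre = target − a_3·(cos φ, sin φ) = (-1.2936, -4.8293)
cos θ_2 = (24.9959−5²−5²)/(2·5·5) = -0.5001; θ_2 = -120.0054° (elbow-down)
β = atan2(-4.8293,-1.2936) = -104.9957°; ψ = atan2(-4.3299,2.4996) = -60.0027°
θ_1 = β − ψ = -44.9930°
θ_3 = φ − θ_1 − θ_2 = -90.0016° (wrapped to (-180°,180°])

-44.993 -120.005 -90.002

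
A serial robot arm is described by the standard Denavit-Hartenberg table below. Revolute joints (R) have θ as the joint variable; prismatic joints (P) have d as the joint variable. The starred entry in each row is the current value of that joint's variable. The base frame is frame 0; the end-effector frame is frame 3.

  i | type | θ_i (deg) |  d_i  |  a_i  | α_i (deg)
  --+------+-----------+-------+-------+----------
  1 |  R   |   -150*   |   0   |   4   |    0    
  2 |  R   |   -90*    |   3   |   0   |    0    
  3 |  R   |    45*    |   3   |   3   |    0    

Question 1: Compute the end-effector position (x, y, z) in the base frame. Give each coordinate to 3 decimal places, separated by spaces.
after link 1: o_1 = (-3.4641, -2.0000, 0.0000)
after link 2: o_2 = (-3.4641, -2.0000, 3.0000)
after link 3: o_3 = (-6.3619, -1.2235, 6.0000)

-6.362 -1.224 6.000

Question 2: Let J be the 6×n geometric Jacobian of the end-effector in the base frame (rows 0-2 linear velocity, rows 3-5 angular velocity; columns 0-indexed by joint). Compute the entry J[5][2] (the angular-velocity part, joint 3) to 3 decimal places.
axis z_2 = (0.0000,0.0000,1.0000); lever o_n−o_2 = (-2.8978,0.7765,3.0000)
cross product → J_v[:, 2] = (-0.7765,-2.8978,0.0000)
J_ω[:, 2] = z_2
entry J[5][2] = 1.0000

1.000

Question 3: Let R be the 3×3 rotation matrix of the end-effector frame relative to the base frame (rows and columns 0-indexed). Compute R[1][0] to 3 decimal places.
0.259

End-effector x-axis (col 0 of R) = (-0.9659,0.2588,0.0000)
R[1][0] = 0.2588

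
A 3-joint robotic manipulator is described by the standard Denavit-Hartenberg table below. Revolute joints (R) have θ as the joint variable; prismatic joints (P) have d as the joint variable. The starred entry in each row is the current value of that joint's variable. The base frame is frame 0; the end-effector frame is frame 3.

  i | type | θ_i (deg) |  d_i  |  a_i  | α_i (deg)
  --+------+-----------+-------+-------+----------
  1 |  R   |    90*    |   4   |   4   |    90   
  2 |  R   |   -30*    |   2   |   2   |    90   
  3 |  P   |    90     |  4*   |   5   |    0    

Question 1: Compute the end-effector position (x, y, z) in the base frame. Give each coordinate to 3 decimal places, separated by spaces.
after link 1: o_1 = (0.0000, 4.0000, 4.0000)
after link 2: o_2 = (2.0000, 5.7321, 3.0000)
after link 3: o_3 = (7.0000, 3.7321, -0.4641)

7.000 3.732 -0.464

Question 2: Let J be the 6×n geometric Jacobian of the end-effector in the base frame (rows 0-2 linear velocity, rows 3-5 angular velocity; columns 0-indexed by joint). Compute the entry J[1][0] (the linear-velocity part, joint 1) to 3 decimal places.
axis z_0 = ẑ; lever o_n−o_0 = (7.0000,3.7321,-0.4641)
cross product → J_v[:, 0] = (-3.7321,7.0000,0.0000)
J_ω[:, 0] = z_0
entry J[1][0] = 7.0000

7.000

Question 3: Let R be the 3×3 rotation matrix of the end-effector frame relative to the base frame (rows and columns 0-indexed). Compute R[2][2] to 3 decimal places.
-0.866

End-effector z-axis (col 2 of R) = (0.0000,-0.5000,-0.8660)
R[2][2] = -0.8660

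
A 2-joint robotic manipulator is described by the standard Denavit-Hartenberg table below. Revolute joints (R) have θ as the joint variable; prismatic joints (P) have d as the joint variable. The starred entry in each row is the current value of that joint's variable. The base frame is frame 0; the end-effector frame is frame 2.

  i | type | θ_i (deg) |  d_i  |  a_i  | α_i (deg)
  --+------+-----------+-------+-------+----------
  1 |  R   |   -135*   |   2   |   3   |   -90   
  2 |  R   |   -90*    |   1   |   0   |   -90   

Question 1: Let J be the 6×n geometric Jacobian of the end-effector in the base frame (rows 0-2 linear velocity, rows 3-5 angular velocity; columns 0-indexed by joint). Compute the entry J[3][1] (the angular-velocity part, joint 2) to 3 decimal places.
axis z_1 = (0.7071,-0.7071,0.0000); lever o_n−o_1 = (0.7071,-0.7071,0.0000)
cross product → J_v[:, 1] = (0.0000,0.0000,-0.0000)
J_ω[:, 1] = z_1
entry J[3][1] = 0.7071

0.707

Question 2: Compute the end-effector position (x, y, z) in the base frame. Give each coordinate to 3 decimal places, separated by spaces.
-1.414 -2.828 2.000

after link 1: o_1 = (-2.1213, -2.1213, 2.0000)
after link 2: o_2 = (-1.4142, -2.8284, 2.0000)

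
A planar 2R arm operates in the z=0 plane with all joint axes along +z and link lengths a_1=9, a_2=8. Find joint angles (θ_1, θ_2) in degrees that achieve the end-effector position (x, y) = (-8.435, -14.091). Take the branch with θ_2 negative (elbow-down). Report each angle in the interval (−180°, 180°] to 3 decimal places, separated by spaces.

cos θ_2 = (269.7055−9²−8²)/(2·9·8) = 0.8660; θ_2 = -30.0017° (elbow-down)
β = atan2(-14.0910,-8.4350) = -120.9051°; ψ = atan2(-4.0002,15.9281) = -14.0978°
θ_1 = β − ψ = -106.8073°

-106.807 -30.002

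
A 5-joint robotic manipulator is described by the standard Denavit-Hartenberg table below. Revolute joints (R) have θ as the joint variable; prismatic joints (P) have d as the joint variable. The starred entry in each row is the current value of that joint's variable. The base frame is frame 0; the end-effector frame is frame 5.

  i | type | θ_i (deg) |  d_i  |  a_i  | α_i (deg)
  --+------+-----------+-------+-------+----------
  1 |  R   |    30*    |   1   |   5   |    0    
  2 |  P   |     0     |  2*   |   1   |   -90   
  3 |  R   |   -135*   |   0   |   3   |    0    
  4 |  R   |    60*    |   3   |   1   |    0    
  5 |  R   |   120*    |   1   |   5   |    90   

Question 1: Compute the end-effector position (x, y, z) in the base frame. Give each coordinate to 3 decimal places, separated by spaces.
4.645 7.301 2.552

after link 1: o_1 = (4.3301, 2.5000, 1.0000)
after link 2: o_2 = (5.1962, 3.0000, 3.0000)
after link 3: o_3 = (3.3590, 1.9393, 5.1213)
after link 4: o_4 = (2.0832, 4.6668, 6.0872)
after link 5: o_5 = (4.6450, 7.3006, 2.5517)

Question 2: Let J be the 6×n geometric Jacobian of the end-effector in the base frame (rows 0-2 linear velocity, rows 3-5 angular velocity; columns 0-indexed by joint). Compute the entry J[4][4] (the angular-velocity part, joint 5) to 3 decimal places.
0.866

axis z_4 = (-0.5000,0.8660,0.0000); lever o_n−o_4 = (2.5619,2.6338,-3.5355)
cross product → J_v[:, 4] = (-3.0619,-1.7678,-3.5355)
J_ω[:, 4] = z_4
entry J[4][4] = 0.8660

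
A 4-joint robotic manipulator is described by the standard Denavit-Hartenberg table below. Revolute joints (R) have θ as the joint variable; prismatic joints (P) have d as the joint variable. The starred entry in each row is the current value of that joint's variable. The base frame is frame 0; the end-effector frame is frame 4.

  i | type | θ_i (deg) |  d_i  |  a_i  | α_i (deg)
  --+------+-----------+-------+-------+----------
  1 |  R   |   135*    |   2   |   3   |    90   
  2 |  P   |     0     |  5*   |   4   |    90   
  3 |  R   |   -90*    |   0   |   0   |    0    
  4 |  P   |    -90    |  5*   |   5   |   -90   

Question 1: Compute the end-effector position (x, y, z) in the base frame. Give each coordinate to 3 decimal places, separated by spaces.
after link 1: o_1 = (-2.1213, 2.1213, 2.0000)
after link 2: o_2 = (-1.4142, 8.4853, 2.0000)
after link 3: o_3 = (-1.4142, 8.4853, 2.0000)
after link 4: o_4 = (2.1213, 4.9497, -3.0000)

2.121 4.950 -3.000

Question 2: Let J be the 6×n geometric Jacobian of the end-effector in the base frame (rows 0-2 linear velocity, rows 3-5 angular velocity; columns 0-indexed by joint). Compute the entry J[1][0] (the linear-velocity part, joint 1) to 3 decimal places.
2.121

axis z_0 = ẑ; lever o_n−o_0 = (2.1213,4.9497,-3.0000)
cross product → J_v[:, 0] = (-4.9497,2.1213,0.0000)
J_ω[:, 0] = z_0
entry J[1][0] = 2.1213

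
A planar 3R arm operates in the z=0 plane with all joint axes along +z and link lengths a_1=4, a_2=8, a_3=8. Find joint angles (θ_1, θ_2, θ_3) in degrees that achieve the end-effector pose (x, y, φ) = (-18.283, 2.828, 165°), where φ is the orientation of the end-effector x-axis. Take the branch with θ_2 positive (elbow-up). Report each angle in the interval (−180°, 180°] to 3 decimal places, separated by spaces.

134.998 60.006 -30.004

wrist centre = target − a_3·(cos φ, sin φ) = (-10.5556, 0.7574)
cos θ_2 = (111.9943−4²−8²)/(2·4·8) = 0.4999; θ_2 = 60.0059° (elbow-up)
β = atan2(0.7574,-10.5556) = 175.8956°; ψ = atan2(6.9286,7.9993) = 40.8976°
θ_1 = β − ψ = 134.9980°
θ_3 = φ − θ_1 − θ_2 = -30.0039° (wrapped to (-180°,180°])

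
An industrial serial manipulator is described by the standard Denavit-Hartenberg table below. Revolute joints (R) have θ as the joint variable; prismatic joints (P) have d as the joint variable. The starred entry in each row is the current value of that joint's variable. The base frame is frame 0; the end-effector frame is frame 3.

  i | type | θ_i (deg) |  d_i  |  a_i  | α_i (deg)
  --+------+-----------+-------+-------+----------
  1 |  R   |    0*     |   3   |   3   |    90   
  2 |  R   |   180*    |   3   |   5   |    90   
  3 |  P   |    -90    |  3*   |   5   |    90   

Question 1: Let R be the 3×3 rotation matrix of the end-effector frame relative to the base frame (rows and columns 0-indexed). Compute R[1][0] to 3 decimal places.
End-effector x-axis (col 0 of R) = (-0.0000,1.0000,0.0000)
R[1][0] = 1.0000

1.000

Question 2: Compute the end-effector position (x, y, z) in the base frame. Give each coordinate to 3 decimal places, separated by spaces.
-2.000 2.000 6.000

after link 1: o_1 = (3.0000, 0.0000, 3.0000)
after link 2: o_2 = (-2.0000, -3.0000, 3.0000)
after link 3: o_3 = (-2.0000, 2.0000, 6.0000)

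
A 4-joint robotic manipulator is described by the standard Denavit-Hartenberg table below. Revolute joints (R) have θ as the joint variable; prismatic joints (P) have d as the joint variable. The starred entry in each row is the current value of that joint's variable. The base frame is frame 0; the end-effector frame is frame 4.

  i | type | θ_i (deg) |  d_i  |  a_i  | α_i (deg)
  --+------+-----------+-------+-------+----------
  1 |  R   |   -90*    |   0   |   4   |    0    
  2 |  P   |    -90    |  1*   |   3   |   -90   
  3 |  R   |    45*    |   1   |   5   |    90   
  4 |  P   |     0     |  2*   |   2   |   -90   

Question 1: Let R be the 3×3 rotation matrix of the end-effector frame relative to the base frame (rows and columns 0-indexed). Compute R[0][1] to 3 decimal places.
0.707

End-effector y-axis (col 1 of R) = (0.7071,0.0000,-0.7071)
R[0][1] = 0.7071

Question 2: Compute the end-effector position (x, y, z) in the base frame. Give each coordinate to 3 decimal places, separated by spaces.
-9.364 -5.000 -2.536

after link 1: o_1 = (0.0000, -4.0000, 0.0000)
after link 2: o_2 = (-3.0000, -4.0000, 1.0000)
after link 3: o_3 = (-6.5355, -5.0000, -2.5355)
after link 4: o_4 = (-9.3640, -5.0000, -2.5355)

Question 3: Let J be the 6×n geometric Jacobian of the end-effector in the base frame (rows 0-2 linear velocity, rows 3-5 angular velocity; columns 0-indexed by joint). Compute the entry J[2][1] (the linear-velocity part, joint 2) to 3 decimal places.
prismatic axis z_1 = (0.0000,0.0000,1.0000)
J_v[:, 1] = z_1; J_ω[:, 1] = (0,0,0)
entry J[2][1] = 1.0000

1.000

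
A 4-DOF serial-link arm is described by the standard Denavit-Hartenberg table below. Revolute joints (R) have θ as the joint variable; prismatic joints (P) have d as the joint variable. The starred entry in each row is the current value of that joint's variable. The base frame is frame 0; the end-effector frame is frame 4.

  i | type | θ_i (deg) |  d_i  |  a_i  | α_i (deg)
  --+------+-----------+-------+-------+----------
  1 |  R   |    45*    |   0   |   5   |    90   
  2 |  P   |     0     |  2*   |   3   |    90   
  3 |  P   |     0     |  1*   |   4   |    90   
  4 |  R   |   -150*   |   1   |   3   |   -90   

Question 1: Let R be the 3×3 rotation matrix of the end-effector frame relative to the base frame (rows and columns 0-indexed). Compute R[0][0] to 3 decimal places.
-0.612

End-effector x-axis (col 0 of R) = (-0.6124,-0.6124,0.5000)
R[0][0] = -0.6124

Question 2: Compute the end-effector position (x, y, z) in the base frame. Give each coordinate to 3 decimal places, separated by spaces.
7.355 5.941 0.500

after link 1: o_1 = (3.5355, 3.5355, 0.0000)
after link 2: o_2 = (7.0711, 4.2426, 0.0000)
after link 3: o_3 = (9.8995, 7.0711, -1.0000)
after link 4: o_4 = (7.3553, 5.9411, 0.5000)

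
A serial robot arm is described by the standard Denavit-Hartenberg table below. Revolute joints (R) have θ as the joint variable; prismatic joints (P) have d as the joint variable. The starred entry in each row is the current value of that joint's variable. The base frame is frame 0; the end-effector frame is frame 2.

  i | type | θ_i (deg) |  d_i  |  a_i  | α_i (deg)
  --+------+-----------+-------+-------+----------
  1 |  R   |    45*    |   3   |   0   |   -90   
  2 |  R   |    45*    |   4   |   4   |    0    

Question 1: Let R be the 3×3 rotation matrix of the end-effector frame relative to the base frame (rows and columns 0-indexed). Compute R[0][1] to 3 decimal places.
-0.500

End-effector y-axis (col 1 of R) = (-0.5000,-0.5000,-0.7071)
R[0][1] = -0.5000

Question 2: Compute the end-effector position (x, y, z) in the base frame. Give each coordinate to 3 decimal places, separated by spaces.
after link 1: o_1 = (0.0000, 0.0000, 3.0000)
after link 2: o_2 = (-0.8284, 4.8284, 0.1716)

-0.828 4.828 0.172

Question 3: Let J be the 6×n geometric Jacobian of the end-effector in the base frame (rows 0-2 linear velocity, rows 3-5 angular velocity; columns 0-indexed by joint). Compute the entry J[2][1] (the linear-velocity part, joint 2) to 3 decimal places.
-2.828

axis z_1 = (-0.7071,0.7071,0.0000); lever o_n−o_1 = (-0.8284,4.8284,-2.8284)
cross product → J_v[:, 1] = (-2.0000,-2.0000,-2.8284)
J_ω[:, 1] = z_1
entry J[2][1] = -2.8284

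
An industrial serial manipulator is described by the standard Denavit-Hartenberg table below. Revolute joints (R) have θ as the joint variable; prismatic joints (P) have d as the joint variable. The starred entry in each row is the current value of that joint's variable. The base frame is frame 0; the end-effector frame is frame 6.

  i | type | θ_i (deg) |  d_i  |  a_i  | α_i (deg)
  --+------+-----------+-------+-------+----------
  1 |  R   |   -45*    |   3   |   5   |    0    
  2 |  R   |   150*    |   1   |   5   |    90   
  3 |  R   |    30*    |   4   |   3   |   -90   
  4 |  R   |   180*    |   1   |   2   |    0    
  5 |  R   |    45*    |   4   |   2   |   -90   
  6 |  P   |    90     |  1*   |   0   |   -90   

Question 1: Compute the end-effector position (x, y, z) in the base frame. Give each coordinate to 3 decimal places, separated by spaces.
after link 1: o_1 = (3.5355, -3.5355, 3.0000)
after link 2: o_2 = (2.2414, 1.2941, 4.0000)
after link 3: o_3 = (5.4327, 4.8389, 5.5000)
after link 4: o_4 = (6.0104, 2.6829, 5.3660)
after link 5: o_5 = (8.2111, -0.0659, 8.1230)
after link 6: o_6 = (8.7356, 0.7086, 8.4766)

8.736 0.709 8.477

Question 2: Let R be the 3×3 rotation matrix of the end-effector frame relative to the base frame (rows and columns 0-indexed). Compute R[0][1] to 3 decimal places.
-0.525

End-effector y-axis (col 1 of R) = (-0.5245,-0.7745,-0.3536)
R[0][1] = -0.5245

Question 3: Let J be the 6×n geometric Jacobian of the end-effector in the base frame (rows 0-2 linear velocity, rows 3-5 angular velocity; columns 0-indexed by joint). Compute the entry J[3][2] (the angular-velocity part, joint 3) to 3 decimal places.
axis z_2 = (0.9659,0.2588,0.0000); lever o_n−o_2 = (6.4941,-0.5855,4.4766)
cross product → J_v[:, 2] = (1.1586,-4.3240,-2.2463)
J_ω[:, 2] = z_2
entry J[3][2] = 0.9659

0.966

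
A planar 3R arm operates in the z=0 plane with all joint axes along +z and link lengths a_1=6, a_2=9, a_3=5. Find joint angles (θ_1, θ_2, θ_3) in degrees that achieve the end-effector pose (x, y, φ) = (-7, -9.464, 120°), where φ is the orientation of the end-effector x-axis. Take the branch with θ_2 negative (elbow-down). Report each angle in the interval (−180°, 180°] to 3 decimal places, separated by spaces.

wrist centre = target − a_3·(cos φ, sin φ) = (-4.5000, -13.7941)
cos θ_2 = (210.5279−6²−9²)/(2·6·9) = 0.8660; θ_2 = -30.0030° (elbow-down)
β = atan2(-13.7941,-4.5000) = -108.0677°; ψ = atan2(-4.5004,13.7940) = -18.0693°
θ_1 = β − ψ = -89.9983°
θ_3 = φ − θ_1 − θ_2 = -119.9987° (wrapped to (-180°,180°])

-89.998 -30.003 -119.999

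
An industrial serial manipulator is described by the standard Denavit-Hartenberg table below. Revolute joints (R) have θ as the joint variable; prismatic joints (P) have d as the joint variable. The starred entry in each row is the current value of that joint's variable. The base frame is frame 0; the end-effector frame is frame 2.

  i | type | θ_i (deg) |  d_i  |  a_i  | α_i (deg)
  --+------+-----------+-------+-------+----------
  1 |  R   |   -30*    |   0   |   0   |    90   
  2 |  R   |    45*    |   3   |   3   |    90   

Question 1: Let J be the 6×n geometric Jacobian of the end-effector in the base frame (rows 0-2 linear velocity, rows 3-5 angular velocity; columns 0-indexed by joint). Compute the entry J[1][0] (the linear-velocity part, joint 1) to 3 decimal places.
axis z_0 = ẑ; lever o_n−o_0 = (0.3371,-3.6587,2.1213)
cross product → J_v[:, 0] = (3.6587,0.3371,-0.0000)
J_ω[:, 0] = z_0
entry J[1][0] = 0.3371

0.337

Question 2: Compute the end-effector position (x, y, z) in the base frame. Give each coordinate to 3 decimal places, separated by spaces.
0.337 -3.659 2.121

after link 1: o_1 = (0.0000, 0.0000, 0.0000)
after link 2: o_2 = (0.3371, -3.6587, 2.1213)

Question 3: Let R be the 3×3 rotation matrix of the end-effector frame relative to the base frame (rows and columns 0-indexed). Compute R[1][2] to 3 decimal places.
-0.354

End-effector z-axis (col 2 of R) = (0.6124,-0.3536,-0.7071)
R[1][2] = -0.3536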